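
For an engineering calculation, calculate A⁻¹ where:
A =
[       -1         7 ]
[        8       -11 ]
det(A) = -45
A⁻¹ =
[    11/45      7/45 ]
[     8/45      1/45 ]

For a 2×2 matrix A = [[a, b], [c, d]] with det(A) ≠ 0, A⁻¹ = (1/det(A)) * [[d, -b], [-c, a]].
det(A) = (-1)*(-11) - (7)*(8) = 11 - 56 = -45.
A⁻¹ = (1/-45) * [[-11, -7], [-8, -1]].
Dividing each entry by -45 and reducing:
A⁻¹ =
[    11/45      7/45 ]
[     8/45      1/45 ]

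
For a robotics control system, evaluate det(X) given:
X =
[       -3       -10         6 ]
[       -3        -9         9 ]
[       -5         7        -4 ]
det(X) = 255

Expand along row 0 (cofactor expansion): det(X) = a*(e*i - f*h) - b*(d*i - f*g) + c*(d*h - e*g), where the 3×3 is [[a, b, c], [d, e, f], [g, h, i]].
Minor M_00 = (-9)*(-4) - (9)*(7) = 36 - 63 = -27.
Minor M_01 = (-3)*(-4) - (9)*(-5) = 12 + 45 = 57.
Minor M_02 = (-3)*(7) - (-9)*(-5) = -21 - 45 = -66.
det(X) = (-3)*(-27) - (-10)*(57) + (6)*(-66) = 81 + 570 - 396 = 255.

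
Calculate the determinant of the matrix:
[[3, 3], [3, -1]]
-12

For a 2×2 matrix [[a, b], [c, d]], det = ad - bc
det = (3)(-1) - (3)(3) = -3 - 9 = -12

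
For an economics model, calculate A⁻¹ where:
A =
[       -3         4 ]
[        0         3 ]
det(A) = -9
A⁻¹ =
[     -1/3       4/9 ]
[        0       1/3 ]

For a 2×2 matrix A = [[a, b], [c, d]] with det(A) ≠ 0, A⁻¹ = (1/det(A)) * [[d, -b], [-c, a]].
det(A) = (-3)*(3) - (4)*(0) = -9 - 0 = -9.
A⁻¹ = (1/-9) * [[3, -4], [0, -3]].
Dividing each entry by -9 and reducing:
A⁻¹ =
[     -1/3       4/9 ]
[        0       1/3 ]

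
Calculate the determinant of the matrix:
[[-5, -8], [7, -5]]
81

For a 2×2 matrix [[a, b], [c, d]], det = ad - bc
det = (-5)(-5) - (-8)(7) = 25 - -56 = 81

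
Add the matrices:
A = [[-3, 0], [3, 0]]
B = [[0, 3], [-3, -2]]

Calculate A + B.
[[-3, 3], [0, -2]]

Add corresponding elements:
(-3)+(0)=-3
(0)+(3)=3
(3)+(-3)=0
(0)+(-2)=-2
A + B = [[-3, 3], [0, -2]]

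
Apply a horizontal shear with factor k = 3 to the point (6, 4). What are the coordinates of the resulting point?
(18, 4)

Shear matrix for horizontal shear with factor k = 3:
[[1, 3], [0, 1]]
Result: (6, 4) → (18, 4)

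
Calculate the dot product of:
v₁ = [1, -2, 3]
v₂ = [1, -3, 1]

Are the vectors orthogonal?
10, No

The dot product is the sum of products of corresponding components.
v₁·v₂ = (1)*(1) + (-2)*(-3) + (3)*(1) = 1 + 6 + 3 = 10.
Two vectors are orthogonal iff their dot product is 0; here the dot product is 10, so the vectors are not orthogonal.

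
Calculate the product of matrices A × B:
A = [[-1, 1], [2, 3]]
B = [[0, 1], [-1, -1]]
[[-1, -2], [-3, -1]]

Matrix multiplication:
C[0][0] = -1×0 + 1×-1 = -1
C[0][1] = -1×1 + 1×-1 = -2
C[1][0] = 2×0 + 3×-1 = -3
C[1][1] = 2×1 + 3×-1 = -1
Result: [[-1, -2], [-3, -1]]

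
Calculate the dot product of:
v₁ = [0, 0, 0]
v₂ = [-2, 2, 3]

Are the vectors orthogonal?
0, Yes

The dot product is the sum of products of corresponding components.
v₁·v₂ = (0)*(-2) + (0)*(2) + (0)*(3) = 0 + 0 + 0 = 0.
Two vectors are orthogonal iff their dot product is 0; here the dot product is 0, so the vectors are orthogonal.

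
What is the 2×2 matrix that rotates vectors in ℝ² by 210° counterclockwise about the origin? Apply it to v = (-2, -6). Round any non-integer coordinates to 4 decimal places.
R = [[-√3/2, 1/2], [-1/2, -√3/2]]; R·v = (-1.2679, 6.1962)

A counterclockwise rotation by angle θ in ℝ² has matrix R(θ) = [[cos θ, -sin θ], [sin θ, cos θ]].
For θ = 210°: cos θ = -√3/2, sin θ = -1/2.
R(210°) = [[-√3/2, 1/2], [-1/2, -√3/2]].
R·v = [-√3/2·-2 + (1/2)·-6, -1/2·-2 + -√3/2·-6] = (-1.2679, 6.1962).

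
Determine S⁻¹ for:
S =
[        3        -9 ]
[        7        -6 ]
det(S) = 45
S⁻¹ =
[    -2/15       1/5 ]
[    -7/45      1/15 ]

For a 2×2 matrix S = [[a, b], [c, d]] with det(S) ≠ 0, S⁻¹ = (1/det(S)) * [[d, -b], [-c, a]].
det(S) = (3)*(-6) - (-9)*(7) = -18 + 63 = 45.
S⁻¹ = (1/45) * [[-6, 9], [-7, 3]].
Dividing each entry by 45 and reducing:
S⁻¹ =
[    -2/15       1/5 ]
[    -7/45      1/15 ]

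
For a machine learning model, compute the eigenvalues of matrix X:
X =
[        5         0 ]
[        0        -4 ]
λ = -4, 5

Solve det(X - λI) = 0. For a 2×2 matrix the characteristic equation is λ² - (trace)λ + det = 0.
trace(X) = a + d = 5 - 4 = 1.
det(X) = a*d - b*c = (5)*(-4) - (0)*(0) = -20 - 0 = -20.
Characteristic equation: λ² - (1)λ + (-20) = 0.
Discriminant = (1)² - 4*(-20) = 1 + 80 = 81.
λ = (1 ± √81) / 2 = (1 ± 9) / 2 = -4, 5.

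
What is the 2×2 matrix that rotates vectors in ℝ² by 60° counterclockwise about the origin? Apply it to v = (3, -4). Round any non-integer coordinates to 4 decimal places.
R = [[1/2, -√3/2], [√3/2, 1/2]]; R·v = (4.9641, 0.5981)

A counterclockwise rotation by angle θ in ℝ² has matrix R(θ) = [[cos θ, -sin θ], [sin θ, cos θ]].
For θ = 60°: cos θ = 1/2, sin θ = √3/2.
R(60°) = [[1/2, -√3/2], [√3/2, 1/2]].
R·v = [1/2·3 + (-√3/2)·-4, √3/2·3 + 1/2·-4] = (4.9641, 0.5981).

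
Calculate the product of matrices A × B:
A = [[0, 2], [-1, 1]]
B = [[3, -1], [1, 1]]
[[2, 2], [-2, 2]]

Matrix multiplication:
C[0][0] = 0×3 + 2×1 = 2
C[0][1] = 0×-1 + 2×1 = 2
C[1][0] = -1×3 + 1×1 = -2
C[1][1] = -1×-1 + 1×1 = 2
Result: [[2, 2], [-2, 2]]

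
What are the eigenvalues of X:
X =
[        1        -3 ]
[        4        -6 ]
λ = -3, -2

Solve det(X - λI) = 0. For a 2×2 matrix the characteristic equation is λ² - (trace)λ + det = 0.
trace(X) = a + d = 1 - 6 = -5.
det(X) = a*d - b*c = (1)*(-6) - (-3)*(4) = -6 + 12 = 6.
Characteristic equation: λ² - (-5)λ + (6) = 0.
Discriminant = (-5)² - 4*(6) = 25 - 24 = 1.
λ = (-5 ± √1) / 2 = (-5 ± 1) / 2 = -3, -2.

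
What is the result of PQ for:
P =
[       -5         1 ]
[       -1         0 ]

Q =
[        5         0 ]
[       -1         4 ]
PQ =
[      -26         4 ]
[       -5         0 ]

Matrix multiplication: (PQ)[i][j] = sum over k of P[i][k] * Q[k][j].
  (PQ)[0][0] = (-5)*(5) + (1)*(-1) = -26
  (PQ)[0][1] = (-5)*(0) + (1)*(4) = 4
  (PQ)[1][0] = (-1)*(5) + (0)*(-1) = -5
  (PQ)[1][1] = (-1)*(0) + (0)*(4) = 0
PQ =
[      -26         4 ]
[       -5         0 ]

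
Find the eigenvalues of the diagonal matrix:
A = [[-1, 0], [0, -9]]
λ₁ = -1, λ₂ = -9

The characteristic polynomial of A is det(A - λI) = (-1 - λ)(-9 - λ) = 0.
The roots are λ = -1 and λ = -9, so the eigenvalues are the diagonal entries.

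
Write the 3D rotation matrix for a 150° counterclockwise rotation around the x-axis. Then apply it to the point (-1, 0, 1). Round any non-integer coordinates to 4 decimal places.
R = [[1, 0, 0], [0, -√3/2, -1/2], [0, 1/2, -√3/2]]; R·(-1, 0, 1) = (-1.0000, -0.5000, -0.8660)

Rotation matrix for 150° around x-axis:
cos(150°) = -√3/2, sin(150°) = 1/2
R = [[1, 0, 0], [0, -√3/2, -1/2], [0, 1/2, -√3/2]]
Apply to (-1, 0, 1): R·[-1, 0, 1]ᵀ = (-1.0000, -0.5000, -0.8660)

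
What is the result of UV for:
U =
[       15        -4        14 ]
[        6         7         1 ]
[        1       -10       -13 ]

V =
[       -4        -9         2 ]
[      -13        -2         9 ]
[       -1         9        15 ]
UV =
[      -22        -1       204 ]
[     -116       -59        90 ]
[      139      -106      -283 ]

Matrix multiplication: (UV)[i][j] = sum over k of U[i][k] * V[k][j].
  (UV)[0][0] = (15)*(-4) + (-4)*(-13) + (14)*(-1) = -22
  (UV)[0][1] = (15)*(-9) + (-4)*(-2) + (14)*(9) = -1
  (UV)[0][2] = (15)*(2) + (-4)*(9) + (14)*(15) = 204
  (UV)[1][0] = (6)*(-4) + (7)*(-13) + (1)*(-1) = -116
  (UV)[1][1] = (6)*(-9) + (7)*(-2) + (1)*(9) = -59
  (UV)[1][2] = (6)*(2) + (7)*(9) + (1)*(15) = 90
  (UV)[2][0] = (1)*(-4) + (-10)*(-13) + (-13)*(-1) = 139
  (UV)[2][1] = (1)*(-9) + (-10)*(-2) + (-13)*(9) = -106
  (UV)[2][2] = (1)*(2) + (-10)*(9) + (-13)*(15) = -283
UV =
[      -22        -1       204 ]
[     -116       -59        90 ]
[      139      -106      -283 ]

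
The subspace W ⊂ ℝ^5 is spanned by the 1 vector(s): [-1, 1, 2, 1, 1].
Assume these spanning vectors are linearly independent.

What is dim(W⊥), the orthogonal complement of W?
dim(W⊥) = 4

For any subspace W of ℝ^n, dim(W) + dim(W⊥) = n (the whole-space dimension).
Here the given 1 vectors are linearly independent, so dim(W) = 1.
Thus dim(W⊥) = n - dim(W) = 5 - 1 = 4.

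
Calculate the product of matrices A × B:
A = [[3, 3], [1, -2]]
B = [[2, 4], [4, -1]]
[[18, 9], [-6, 6]]

Matrix multiplication:
C[0][0] = 3×2 + 3×4 = 18
C[0][1] = 3×4 + 3×-1 = 9
C[1][0] = 1×2 + -2×4 = -6
C[1][1] = 1×4 + -2×-1 = 6
Result: [[18, 9], [-6, 6]]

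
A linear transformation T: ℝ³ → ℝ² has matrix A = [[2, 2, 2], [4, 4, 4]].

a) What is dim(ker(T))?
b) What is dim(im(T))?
dim(ker) = 2, dim(im) = 1

Observe that row 2 = 2 × row 1 (so the rows are linearly dependent).
Thus rank(A) = 1 (only one linearly independent row).
dim(im(T)) = rank(A) = 1.
By the rank-nullity theorem applied to T: ℝ³ → ℝ², rank(A) + nullity(A) = 3 (the domain dimension), so dim(ker(T)) = 3 - 1 = 2.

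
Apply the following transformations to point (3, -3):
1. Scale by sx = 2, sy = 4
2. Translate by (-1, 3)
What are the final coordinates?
(5, -9)

Step 1: Scale (3, -3) by (sx, sy) = (2, 4) → (6, -12)
Step 2: Translate by (-1, 3) → (5, -9)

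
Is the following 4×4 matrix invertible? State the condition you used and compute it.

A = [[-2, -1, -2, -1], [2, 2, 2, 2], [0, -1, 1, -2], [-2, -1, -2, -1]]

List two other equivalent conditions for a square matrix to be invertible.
No, not invertible; det(A) = 0 (two rows are equal, so the rows are linearly dependent). Equivalent conditions (failing for this A): rank(A) < 4; Ax = 0 has non-trivial solutions; 0 is an eigenvalue; the columns are linearly dependent.

To check invertibility, compute det(A).
In this matrix, row 0 and the last row are identical, so one row is a scalar multiple of another and the rows are linearly dependent.
A matrix with linearly dependent rows has det = 0 and is not invertible.
Equivalent failed conditions:
- rank(A) < 4.
- Ax = 0 has non-trivial solutions.
- 0 is an eigenvalue.
- The columns are linearly dependent.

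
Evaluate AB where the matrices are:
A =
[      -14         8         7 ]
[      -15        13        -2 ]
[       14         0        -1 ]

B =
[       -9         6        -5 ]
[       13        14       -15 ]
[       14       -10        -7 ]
AB =
[      328       -42       -99 ]
[      276       112      -106 ]
[     -140        94       -63 ]

Matrix multiplication: (AB)[i][j] = sum over k of A[i][k] * B[k][j].
  (AB)[0][0] = (-14)*(-9) + (8)*(13) + (7)*(14) = 328
  (AB)[0][1] = (-14)*(6) + (8)*(14) + (7)*(-10) = -42
  (AB)[0][2] = (-14)*(-5) + (8)*(-15) + (7)*(-7) = -99
  (AB)[1][0] = (-15)*(-9) + (13)*(13) + (-2)*(14) = 276
  (AB)[1][1] = (-15)*(6) + (13)*(14) + (-2)*(-10) = 112
  (AB)[1][2] = (-15)*(-5) + (13)*(-15) + (-2)*(-7) = -106
  (AB)[2][0] = (14)*(-9) + (0)*(13) + (-1)*(14) = -140
  (AB)[2][1] = (14)*(6) + (0)*(14) + (-1)*(-10) = 94
  (AB)[2][2] = (14)*(-5) + (0)*(-15) + (-1)*(-7) = -63
AB =
[      328       -42       -99 ]
[      276       112      -106 ]
[     -140        94       -63 ]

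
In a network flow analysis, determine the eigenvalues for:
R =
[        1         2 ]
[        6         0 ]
λ = -3, 4

Solve det(R - λI) = 0. For a 2×2 matrix the characteristic equation is λ² - (trace)λ + det = 0.
trace(R) = a + d = 1 + 0 = 1.
det(R) = a*d - b*c = (1)*(0) - (2)*(6) = 0 - 12 = -12.
Characteristic equation: λ² - (1)λ + (-12) = 0.
Discriminant = (1)² - 4*(-12) = 1 + 48 = 49.
λ = (1 ± √49) / 2 = (1 ± 7) / 2 = -3, 4.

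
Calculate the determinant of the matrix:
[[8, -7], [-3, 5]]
19

For a 2×2 matrix [[a, b], [c, d]], det = ad - bc
det = (8)(5) - (-7)(-3) = 40 - 21 = 19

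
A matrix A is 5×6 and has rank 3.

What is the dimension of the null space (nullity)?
3

The rank-nullity theorem for an m×n matrix states:
rank(A) + nullity(A) = n (the number of columns).
Here n = 6 and rank(A) = 3, so nullity(A) = 6 - 3 = 3.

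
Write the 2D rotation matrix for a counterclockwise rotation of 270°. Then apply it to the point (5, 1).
R = [[0, 1], [-1, 0]]; R·(5, 1) = (1, -5)

Rotation matrix formula: R(θ) = [[cos θ, -sin θ], [sin θ, cos θ]]
For θ = 270°:
cos(270°) = 0
sin(270°) = -1
R = [[0, 1], [-1, 0]]
Apply to (5, 1): [0·5 + (1)·1, -1·5 + 0·1] = (1, -5)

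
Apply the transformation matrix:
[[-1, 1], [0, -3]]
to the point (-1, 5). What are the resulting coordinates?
(6, -15)

Matrix multiplication:
[[-1, 1], [0, -3]] × [-1, 5]ᵀ
= [-1×-1 + 1×5, 0×-1 + -3×5]ᵀ
= [6.0000, -15.0000]ᵀ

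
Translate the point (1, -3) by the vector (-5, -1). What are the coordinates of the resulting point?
(-4, -4)

Translation by (-5, -1):
x' = 1 + -5 = -4
y' = -3 + -1 = -4
Homogeneous matrix: [[1, 0, -5], [0, 1, -1], [0, 0, 1]]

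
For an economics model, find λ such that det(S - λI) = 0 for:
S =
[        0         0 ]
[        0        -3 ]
λ = -3, 0

Solve det(S - λI) = 0. For a 2×2 matrix the characteristic equation is λ² - (trace)λ + det = 0.
trace(S) = a + d = 0 - 3 = -3.
det(S) = a*d - b*c = (0)*(-3) - (0)*(0) = 0 - 0 = 0.
Characteristic equation: λ² - (-3)λ + (0) = 0.
Discriminant = (-3)² - 4*(0) = 9 - 0 = 9.
λ = (-3 ± √9) / 2 = (-3 ± 3) / 2 = -3, 0.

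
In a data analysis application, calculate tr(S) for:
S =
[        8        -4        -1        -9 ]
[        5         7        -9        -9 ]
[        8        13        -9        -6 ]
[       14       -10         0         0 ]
tr(S) = 8 + 7 - 9 + 0 = 6

The trace of a square matrix is the sum of its diagonal entries.
Diagonal entries of S: S[0][0] = 8, S[1][1] = 7, S[2][2] = -9, S[3][3] = 0.
tr(S) = 8 + 7 - 9 + 0 = 6.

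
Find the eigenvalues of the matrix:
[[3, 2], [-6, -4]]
λ = -1 and λ = 0

Characteristic equation: det(A - λI) = 0
λ² - (trace)λ + (det) = 0
λ² - (-1)λ + (0) = 0
λ² + 1λ + 0 = 0
Solving: λ = -1, 0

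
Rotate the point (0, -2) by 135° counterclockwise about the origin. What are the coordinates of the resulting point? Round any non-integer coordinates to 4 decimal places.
(1.4142, 1.4142)

Rotation matrix R(θ) = [[cos θ, -sin θ], [sin θ, cos θ]]; for θ = 135°:
R = [[-√2/2, -√2/2], [√2/2, -√2/2]]
Result: R × [0, -2]ᵀ = [-√2/2·0 + (-√2/2)·-2, √2/2·0 + (-√2/2)·-2]ᵀ = (1.4142, 1.4142)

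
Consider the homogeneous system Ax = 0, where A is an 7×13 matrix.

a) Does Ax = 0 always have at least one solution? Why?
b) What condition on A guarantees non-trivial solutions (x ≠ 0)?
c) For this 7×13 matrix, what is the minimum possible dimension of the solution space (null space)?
a) Yes, x = 0 is always a solution. b) When A has linearly dependent columns (rank < n). c) Minimum nullity = 6.

a) x = 0 satisfies A·0 = 0, so the zero vector is always a solution.
b) Non-trivial solutions exist iff the columns of A are linearly dependent, equivalently rank(A) < n (the number of columns).
c) By rank-nullity, rank(A) + nullity(A) = n = 13. Since A has only 7 rows, rank(A) ≤ 7, so nullity(A) ≥ 13 - 7 = 6.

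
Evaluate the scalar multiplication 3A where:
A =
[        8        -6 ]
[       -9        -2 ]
3A =
[       24       -18 ]
[      -27        -6 ]

Scalar multiplication is elementwise: (3A)[i][j] = 3 * A[i][j].
  (3A)[0][0] = 3 * (8) = 24
  (3A)[0][1] = 3 * (-6) = -18
  (3A)[1][0] = 3 * (-9) = -27
  (3A)[1][1] = 3 * (-2) = -6
3A =
[       24       -18 ]
[      -27        -6 ]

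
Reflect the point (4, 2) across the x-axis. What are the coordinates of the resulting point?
(4, -2)

Reflection across x-axis: (4, 2) → (4, -2)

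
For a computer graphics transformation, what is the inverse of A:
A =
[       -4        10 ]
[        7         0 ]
det(A) = -70
A⁻¹ =
[        0       1/7 ]
[     1/10      2/35 ]

For a 2×2 matrix A = [[a, b], [c, d]] with det(A) ≠ 0, A⁻¹ = (1/det(A)) * [[d, -b], [-c, a]].
det(A) = (-4)*(0) - (10)*(7) = 0 - 70 = -70.
A⁻¹ = (1/-70) * [[0, -10], [-7, -4]].
Dividing each entry by -70 and reducing:
A⁻¹ =
[        0       1/7 ]
[     1/10      2/35 ]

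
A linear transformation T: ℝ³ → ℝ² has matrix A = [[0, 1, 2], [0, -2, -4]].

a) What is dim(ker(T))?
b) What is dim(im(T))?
dim(ker) = 2, dim(im) = 1

Observe that row 2 = -2 × row 1 (so the rows are linearly dependent).
Thus rank(A) = 1 (only one linearly independent row).
dim(im(T)) = rank(A) = 1.
By the rank-nullity theorem applied to T: ℝ³ → ℝ², rank(A) + nullity(A) = 3 (the domain dimension), so dim(ker(T)) = 3 - 1 = 2.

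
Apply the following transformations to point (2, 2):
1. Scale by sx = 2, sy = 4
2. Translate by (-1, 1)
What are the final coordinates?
(3, 9)

Step 1: Scale (2, 2) by (sx, sy) = (2, 4) → (4, 8)
Step 2: Translate by (-1, 1) → (3, 9)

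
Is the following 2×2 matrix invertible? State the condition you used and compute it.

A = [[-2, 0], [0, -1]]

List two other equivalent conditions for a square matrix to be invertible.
Yes, invertible; det(A) = 2 ≠ 0. Equivalent conditions: rank(A) = 2; Ax = 0 has only the trivial solution; 0 is not an eigenvalue; the columns of A are linearly independent.

To check invertibility, compute det(A).
The given matrix is triangular, so det(A) equals the product of its diagonal entries = 2 ≠ 0.
Since det(A) ≠ 0, A is invertible.
Equivalent conditions for a square matrix A to be invertible:
- rank(A) = 2 (full rank).
- The homogeneous system Ax = 0 has only the trivial solution x = 0.
- 0 is not an eigenvalue of A.
- The columns (equivalently rows) of A are linearly independent.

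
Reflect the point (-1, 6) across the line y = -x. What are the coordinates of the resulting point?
(-6, 1)

Reflection across line y = -x: (-1, 6) → (-6, 1)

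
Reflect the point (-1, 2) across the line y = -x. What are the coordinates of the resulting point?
(-2, 1)

Reflection across line y = -x: (-1, 2) → (-2, 1)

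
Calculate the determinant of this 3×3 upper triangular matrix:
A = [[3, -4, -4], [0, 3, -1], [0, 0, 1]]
9

The determinant of a triangular matrix is the product of its diagonal entries (the off-diagonal entries above the diagonal do not affect it).
det(A) = (3) * (3) * (1) = 9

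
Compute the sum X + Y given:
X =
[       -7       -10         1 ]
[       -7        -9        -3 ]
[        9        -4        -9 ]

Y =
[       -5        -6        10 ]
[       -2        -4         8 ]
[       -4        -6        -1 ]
X + Y =
[      -12       -16        11 ]
[       -9       -13         5 ]
[        5       -10       -10 ]

Matrix addition is elementwise: (X+Y)[i][j] = X[i][j] + Y[i][j].
  (X+Y)[0][0] = (-7) + (-5) = -12
  (X+Y)[0][1] = (-10) + (-6) = -16
  (X+Y)[0][2] = (1) + (10) = 11
  (X+Y)[1][0] = (-7) + (-2) = -9
  (X+Y)[1][1] = (-9) + (-4) = -13
  (X+Y)[1][2] = (-3) + (8) = 5
  (X+Y)[2][0] = (9) + (-4) = 5
  (X+Y)[2][1] = (-4) + (-6) = -10
  (X+Y)[2][2] = (-9) + (-1) = -10
X + Y =
[      -12       -16        11 ]
[       -9       -13         5 ]
[        5       -10       -10 ]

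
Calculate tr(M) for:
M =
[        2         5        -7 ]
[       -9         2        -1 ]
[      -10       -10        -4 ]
tr(M) = 2 + 2 - 4 = 0

The trace of a square matrix is the sum of its diagonal entries.
Diagonal entries of M: M[0][0] = 2, M[1][1] = 2, M[2][2] = -4.
tr(M) = 2 + 2 - 4 = 0.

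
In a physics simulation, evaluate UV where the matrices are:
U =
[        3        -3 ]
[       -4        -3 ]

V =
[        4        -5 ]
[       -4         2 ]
UV =
[       24       -21 ]
[       -4        14 ]

Matrix multiplication: (UV)[i][j] = sum over k of U[i][k] * V[k][j].
  (UV)[0][0] = (3)*(4) + (-3)*(-4) = 24
  (UV)[0][1] = (3)*(-5) + (-3)*(2) = -21
  (UV)[1][0] = (-4)*(4) + (-3)*(-4) = -4
  (UV)[1][1] = (-4)*(-5) + (-3)*(2) = 14
UV =
[       24       -21 ]
[       -4        14 ]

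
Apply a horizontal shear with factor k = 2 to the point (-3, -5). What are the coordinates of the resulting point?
(-13, -5)

Shear matrix for horizontal shear with factor k = 2:
[[1, 2], [0, 1]]
Result: (-3, -5) → (-13, -5)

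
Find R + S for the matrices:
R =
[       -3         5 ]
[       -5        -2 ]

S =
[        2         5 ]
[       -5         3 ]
R + S =
[       -1        10 ]
[      -10         1 ]

Matrix addition is elementwise: (R+S)[i][j] = R[i][j] + S[i][j].
  (R+S)[0][0] = (-3) + (2) = -1
  (R+S)[0][1] = (5) + (5) = 10
  (R+S)[1][0] = (-5) + (-5) = -10
  (R+S)[1][1] = (-2) + (3) = 1
R + S =
[       -1        10 ]
[      -10         1 ]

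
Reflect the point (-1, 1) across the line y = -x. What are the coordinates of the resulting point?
(-1, 1)

Reflection across line y = -x: (-1, 1) → (-1, 1)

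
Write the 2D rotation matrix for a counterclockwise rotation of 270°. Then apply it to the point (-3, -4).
R = [[0, 1], [-1, 0]]; R·(-3, -4) = (-4, 3)

Rotation matrix formula: R(θ) = [[cos θ, -sin θ], [sin θ, cos θ]]
For θ = 270°:
cos(270°) = 0
sin(270°) = -1
R = [[0, 1], [-1, 0]]
Apply to (-3, -4): [0·-3 + (1)·-4, -1·-3 + 0·-4] = (-4, 3)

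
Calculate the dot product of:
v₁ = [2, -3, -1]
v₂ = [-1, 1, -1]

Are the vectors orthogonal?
-4, No

The dot product is the sum of products of corresponding components.
v₁·v₂ = (2)*(-1) + (-3)*(1) + (-1)*(-1) = -2 - 3 + 1 = -4.
Two vectors are orthogonal iff their dot product is 0; here the dot product is -4, so the vectors are not orthogonal.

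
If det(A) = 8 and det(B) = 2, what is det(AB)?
16

Use the multiplicative property of determinants: det(AB) = det(A)*det(B).
det(AB) = (8)*(2) = 16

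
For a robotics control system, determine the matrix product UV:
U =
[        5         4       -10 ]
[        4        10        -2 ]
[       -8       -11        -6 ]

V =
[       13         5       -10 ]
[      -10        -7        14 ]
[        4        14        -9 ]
UV =
[      -15      -143        96 ]
[      -56       -78       118 ]
[      -18       -47       -20 ]

Matrix multiplication: (UV)[i][j] = sum over k of U[i][k] * V[k][j].
  (UV)[0][0] = (5)*(13) + (4)*(-10) + (-10)*(4) = -15
  (UV)[0][1] = (5)*(5) + (4)*(-7) + (-10)*(14) = -143
  (UV)[0][2] = (5)*(-10) + (4)*(14) + (-10)*(-9) = 96
  (UV)[1][0] = (4)*(13) + (10)*(-10) + (-2)*(4) = -56
  (UV)[1][1] = (4)*(5) + (10)*(-7) + (-2)*(14) = -78
  (UV)[1][2] = (4)*(-10) + (10)*(14) + (-2)*(-9) = 118
  (UV)[2][0] = (-8)*(13) + (-11)*(-10) + (-6)*(4) = -18
  (UV)[2][1] = (-8)*(5) + (-11)*(-7) + (-6)*(14) = -47
  (UV)[2][2] = (-8)*(-10) + (-11)*(14) + (-6)*(-9) = -20
UV =
[      -15      -143        96 ]
[      -56       -78       118 ]
[      -18       -47       -20 ]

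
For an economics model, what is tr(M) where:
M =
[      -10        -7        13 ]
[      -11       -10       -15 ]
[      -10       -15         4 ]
tr(M) = -10 - 10 + 4 = -16

The trace of a square matrix is the sum of its diagonal entries.
Diagonal entries of M: M[0][0] = -10, M[1][1] = -10, M[2][2] = 4.
tr(M) = -10 - 10 + 4 = -16.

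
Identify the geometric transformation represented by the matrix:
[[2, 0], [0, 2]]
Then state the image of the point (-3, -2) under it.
uniform scaling by factor 2; image of (-3, -2) is (-6, -4)

This is a diagonal matrix with equal entries 2, so it scales both axes by the same factor 2.
The matrix [[2, 0], [0, 2]] represents: uniform scaling by factor 2.
Applying it to (-3, -2): [2·-3 + 0·-2, 0·-3 + 2·-2] = (-6, -4).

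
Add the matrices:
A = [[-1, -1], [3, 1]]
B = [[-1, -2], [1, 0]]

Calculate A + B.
[[-2, -3], [4, 1]]

Add corresponding elements:
(-1)+(-1)=-2
(-1)+(-2)=-3
(3)+(1)=4
(1)+(0)=1
A + B = [[-2, -3], [4, 1]]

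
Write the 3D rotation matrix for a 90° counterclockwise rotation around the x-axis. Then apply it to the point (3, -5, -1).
R = [[1, 0, 0], [0, 0, -1], [0, 1, 0]]; R·(3, -5, -1) = (3, 1, -5)

Rotation matrix for 90° around x-axis:
cos(90°) = 0, sin(90°) = 1
R = [[1, 0, 0], [0, 0, -1], [0, 1, 0]]
Apply to (3, -5, -1): R·[3, -5, -1]ᵀ = (3, 1, -5)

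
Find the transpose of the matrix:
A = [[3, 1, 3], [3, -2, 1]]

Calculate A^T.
[[3, 3], [1, -2], [3, 1]]

The transpose sends entry (i,j) to (j,i); rows become columns.
Row 0 of A: [3, 1, 3] -> column 0 of A^T.
Row 1 of A: [3, -2, 1] -> column 1 of A^T.
A^T = [[3, 3], [1, -2], [3, 1]]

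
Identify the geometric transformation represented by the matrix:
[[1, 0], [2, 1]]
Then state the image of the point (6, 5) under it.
vertical shear with factor 2; image of (6, 5) is (6, 17)

The matrix [[1, 0], [k, 1]] sends (x, y) to (x, 2x + y), leaving the x-coordinate fixed: a vertical shear.
The matrix [[1, 0], [2, 1]] represents: vertical shear with factor 2.
Applying it to (6, 5): [1·6 + 0·5, 2·6 + 1·5] = (6, 17).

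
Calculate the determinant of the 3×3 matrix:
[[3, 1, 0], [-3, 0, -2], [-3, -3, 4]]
0

Expansion along first row:
det = 3·det([[0,-2],[-3,4]]) - 1·det([[-3,-2],[-3,4]]) + 0·det([[-3,0],[-3,-3]])
    = 3·(0·4 - -2·-3) - 1·(-3·4 - -2·-3) + 0·(-3·-3 - 0·-3)
    = 3·-6 - 1·-18 + 0·9
    = -18 + 18 + 0 = 0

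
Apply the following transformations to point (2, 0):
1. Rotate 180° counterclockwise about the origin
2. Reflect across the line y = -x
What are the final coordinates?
(0, 2)

Step 1: Rotate 180° → (-2, 0)
Step 2: Reflect across the line y = -x → (0, 2)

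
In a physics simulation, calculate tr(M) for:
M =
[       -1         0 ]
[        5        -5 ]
tr(M) = -1 - 5 = -6

The trace of a square matrix is the sum of its diagonal entries.
Diagonal entries of M: M[0][0] = -1, M[1][1] = -5.
tr(M) = -1 - 5 = -6.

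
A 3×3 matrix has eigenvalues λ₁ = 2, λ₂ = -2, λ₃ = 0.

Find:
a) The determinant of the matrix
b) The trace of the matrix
det = 0, trace = 0

Two standard eigenvalue identities:
- det(A) equals the product of the eigenvalues (counted with multiplicity).
- trace(A) equals the sum of the eigenvalues.
det(A) = (2)*(-2)*(0) = 0.
trace(A) = 2 - 2 + 0 = 0.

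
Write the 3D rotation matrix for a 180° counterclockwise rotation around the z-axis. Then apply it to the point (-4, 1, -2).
R = [[-1, 0, 0], [0, -1, 0], [0, 0, 1]]; R·(-4, 1, -2) = (4, -1, -2)

Rotation matrix for 180° around z-axis:
cos(180°) = -1, sin(180°) = 0
R = [[-1, 0, 0], [0, -1, 0], [0, 0, 1]]
Apply to (-4, 1, -2): R·[-4, 1, -2]ᵀ = (4, -1, -2)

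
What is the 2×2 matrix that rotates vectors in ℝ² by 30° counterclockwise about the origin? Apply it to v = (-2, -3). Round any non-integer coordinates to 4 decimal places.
R = [[√3/2, -1/2], [1/2, √3/2]]; R·v = (-0.2321, -3.5981)

A counterclockwise rotation by angle θ in ℝ² has matrix R(θ) = [[cos θ, -sin θ], [sin θ, cos θ]].
For θ = 30°: cos θ = √3/2, sin θ = 1/2.
R(30°) = [[√3/2, -1/2], [1/2, √3/2]].
R·v = [√3/2·-2 + (-1/2)·-3, 1/2·-2 + √3/2·-3] = (-0.2321, -3.5981).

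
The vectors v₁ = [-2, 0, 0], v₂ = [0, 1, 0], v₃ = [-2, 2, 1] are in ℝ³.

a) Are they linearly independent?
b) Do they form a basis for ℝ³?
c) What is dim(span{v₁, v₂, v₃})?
Yes independent, yes basis, dim = 3

Stack v₁, v₂, v₃ as rows of a 3×3 matrix.
[[-2, 0, 0]; [0, 1, 0]; [-2, 2, 1]] is already lower triangular with nonzero diagonal entries (-2, 1, 1), so its determinant is the product of the diagonal entries, det = (-2)·(1)·(1) = -2 ≠ 0, and the rows are linearly independent.
Three linearly independent vectors in ℝ³ form a basis for ℝ³, so dim(span{v₁,v₂,v₃}) = 3.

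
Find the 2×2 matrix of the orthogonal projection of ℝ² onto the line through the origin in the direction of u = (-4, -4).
[[1/2, 1/2], [1/2, 1/2]]

The orthogonal projection onto the line spanned by a nonzero vector u = (a, b) has matrix P = (u uᵀ) / (uᵀ u) = (1/(a² + b²)) · [[a², ab], [ab, b²]].
Here u = (-4, -4), so a² + b² = 16 + 16 = 32.
P = (1/32) · [[16, 16], [16, 16]] = [[1/2, 1/2], [1/2, 1/2]].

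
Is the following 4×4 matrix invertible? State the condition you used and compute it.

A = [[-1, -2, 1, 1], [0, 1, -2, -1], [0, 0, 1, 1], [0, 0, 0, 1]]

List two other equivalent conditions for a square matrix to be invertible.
Yes, invertible; det(A) = -1 ≠ 0. Equivalent conditions: rank(A) = 4; Ax = 0 has only the trivial solution; 0 is not an eigenvalue; the columns of A are linearly independent.

To check invertibility, compute det(A).
The given matrix is triangular, so det(A) equals the product of its diagonal entries = -1 ≠ 0.
Since det(A) ≠ 0, A is invertible.
Equivalent conditions for a square matrix A to be invertible:
- rank(A) = 4 (full rank).
- The homogeneous system Ax = 0 has only the trivial solution x = 0.
- 0 is not an eigenvalue of A.
- The columns (equivalently rows) of A are linearly independent.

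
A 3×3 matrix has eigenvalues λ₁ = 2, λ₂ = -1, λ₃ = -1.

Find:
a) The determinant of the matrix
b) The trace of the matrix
det = 2, trace = 0

Two standard eigenvalue identities:
- det(A) equals the product of the eigenvalues (counted with multiplicity).
- trace(A) equals the sum of the eigenvalues.
det(A) = (2)*(-1)*(-1) = 2.
trace(A) = 2 - 1 - 1 = 0.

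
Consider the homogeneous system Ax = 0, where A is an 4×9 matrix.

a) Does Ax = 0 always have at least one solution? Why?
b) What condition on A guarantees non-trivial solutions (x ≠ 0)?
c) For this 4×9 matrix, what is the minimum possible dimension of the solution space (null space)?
a) Yes, x = 0 is always a solution. b) When A has linearly dependent columns (rank < n). c) Minimum nullity = 5.

a) x = 0 satisfies A·0 = 0, so the zero vector is always a solution.
b) Non-trivial solutions exist iff the columns of A are linearly dependent, equivalently rank(A) < n (the number of columns).
c) By rank-nullity, rank(A) + nullity(A) = n = 9. Since A has only 4 rows, rank(A) ≤ 4, so nullity(A) ≥ 9 - 4 = 5.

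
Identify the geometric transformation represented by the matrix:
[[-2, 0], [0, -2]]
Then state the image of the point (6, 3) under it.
uniform scaling by factor -2; image of (6, 3) is (-12, -6)

This is a diagonal matrix with equal entries -2, so it scales both axes by the same factor -2.
The matrix [[-2, 0], [0, -2]] represents: uniform scaling by factor -2.
Applying it to (6, 3): [-2·6 + 0·3, 0·6 + -2·3] = (-12, -6).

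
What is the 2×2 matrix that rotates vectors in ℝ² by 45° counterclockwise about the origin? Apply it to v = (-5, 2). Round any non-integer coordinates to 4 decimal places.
R = [[√2/2, -√2/2], [√2/2, √2/2]]; R·v = (-4.9497, -2.1213)

A counterclockwise rotation by angle θ in ℝ² has matrix R(θ) = [[cos θ, -sin θ], [sin θ, cos θ]].
For θ = 45°: cos θ = √2/2, sin θ = √2/2.
R(45°) = [[√2/2, -√2/2], [√2/2, √2/2]].
R·v = [√2/2·-5 + (-√2/2)·2, √2/2·-5 + √2/2·2] = (-4.9497, -2.1213).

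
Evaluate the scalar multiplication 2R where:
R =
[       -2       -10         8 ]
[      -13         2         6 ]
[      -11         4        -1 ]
2R =
[       -4       -20        16 ]
[      -26         4        12 ]
[      -22         8        -2 ]

Scalar multiplication is elementwise: (2R)[i][j] = 2 * R[i][j].
  (2R)[0][0] = 2 * (-2) = -4
  (2R)[0][1] = 2 * (-10) = -20
  (2R)[0][2] = 2 * (8) = 16
  (2R)[1][0] = 2 * (-13) = -26
  (2R)[1][1] = 2 * (2) = 4
  (2R)[1][2] = 2 * (6) = 12
  (2R)[2][0] = 2 * (-11) = -22
  (2R)[2][1] = 2 * (4) = 8
  (2R)[2][2] = 2 * (-1) = -2
2R =
[       -4       -20        16 ]
[      -26         4        12 ]
[      -22         8        -2 ]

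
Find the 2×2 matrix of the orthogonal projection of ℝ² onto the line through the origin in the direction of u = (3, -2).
[[9/13, -6/13], [-6/13, 4/13]]

The orthogonal projection onto the line spanned by a nonzero vector u = (a, b) has matrix P = (u uᵀ) / (uᵀ u) = (1/(a² + b²)) · [[a², ab], [ab, b²]].
Here u = (3, -2), so a² + b² = 9 + 4 = 13.
P = (1/13) · [[9, -6], [-6, 4]] = [[9/13, -6/13], [-6/13, 4/13]].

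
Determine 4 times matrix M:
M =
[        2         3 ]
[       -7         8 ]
4M =
[        8        12 ]
[      -28        32 ]

Scalar multiplication is elementwise: (4M)[i][j] = 4 * M[i][j].
  (4M)[0][0] = 4 * (2) = 8
  (4M)[0][1] = 4 * (3) = 12
  (4M)[1][0] = 4 * (-7) = -28
  (4M)[1][1] = 4 * (8) = 32
4M =
[        8        12 ]
[      -28        32 ]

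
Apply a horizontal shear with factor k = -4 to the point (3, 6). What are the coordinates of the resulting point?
(-21, 6)

Shear matrix for horizontal shear with factor k = -4:
[[1, -4], [0, 1]]
Result: (3, 6) → (-21, 6)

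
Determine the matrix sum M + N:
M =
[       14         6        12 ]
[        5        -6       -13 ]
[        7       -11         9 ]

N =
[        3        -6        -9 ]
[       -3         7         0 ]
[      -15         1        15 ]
M + N =
[       17         0         3 ]
[        2         1       -13 ]
[       -8       -10        24 ]

Matrix addition is elementwise: (M+N)[i][j] = M[i][j] + N[i][j].
  (M+N)[0][0] = (14) + (3) = 17
  (M+N)[0][1] = (6) + (-6) = 0
  (M+N)[0][2] = (12) + (-9) = 3
  (M+N)[1][0] = (5) + (-3) = 2
  (M+N)[1][1] = (-6) + (7) = 1
  (M+N)[1][2] = (-13) + (0) = -13
  (M+N)[2][0] = (7) + (-15) = -8
  (M+N)[2][1] = (-11) + (1) = -10
  (M+N)[2][2] = (9) + (15) = 24
M + N =
[       17         0         3 ]
[        2         1       -13 ]
[       -8       -10        24 ]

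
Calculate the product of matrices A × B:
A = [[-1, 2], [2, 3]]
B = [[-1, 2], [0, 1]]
[[1, 0], [-2, 7]]

Matrix multiplication:
C[0][0] = -1×-1 + 2×0 = 1
C[0][1] = -1×2 + 2×1 = 0
C[1][0] = 2×-1 + 3×0 = -2
C[1][1] = 2×2 + 3×1 = 7
Result: [[1, 0], [-2, 7]]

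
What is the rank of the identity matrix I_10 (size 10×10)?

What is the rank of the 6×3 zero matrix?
rank(I_10) = 10, rank(0) = 0

The identity I_10 has 10 columns that are the standard basis vectors e_1, …, e_10. These are linearly independent, so all 10 columns are pivots and rank(I_10) = 10.
The 6×3 zero matrix has every entry zero, so every row is the zero row and there are no pivots; rank(0) = 0.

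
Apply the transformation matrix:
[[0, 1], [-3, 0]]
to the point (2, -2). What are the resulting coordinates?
(-2, -6)

Matrix multiplication:
[[0, 1], [-3, 0]] × [2, -2]ᵀ
= [0×2 + 1×-2, -3×2 + 0×-2]ᵀ
= [-2.0000, -6.0000]ᵀ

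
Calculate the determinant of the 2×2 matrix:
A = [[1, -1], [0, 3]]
3

For A = [[a, b], [c, d]], det(A) = a*d - b*c.
det(A) = (1)*(3) - (-1)*(0) = 3 - 0 = 3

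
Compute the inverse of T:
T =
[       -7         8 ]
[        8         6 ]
det(T) = -106
T⁻¹ =
[    -3/53      4/53 ]
[     4/53     7/106 ]

For a 2×2 matrix T = [[a, b], [c, d]] with det(T) ≠ 0, T⁻¹ = (1/det(T)) * [[d, -b], [-c, a]].
det(T) = (-7)*(6) - (8)*(8) = -42 - 64 = -106.
T⁻¹ = (1/-106) * [[6, -8], [-8, -7]].
Dividing each entry by -106 and reducing:
T⁻¹ =
[    -3/53      4/53 ]
[     4/53     7/106 ]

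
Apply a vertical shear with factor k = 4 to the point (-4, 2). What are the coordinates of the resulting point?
(-4, -14)

Shear matrix for vertical shear with factor k = 4:
[[1, 0], [4, 1]]
Result: (-4, 2) → (-4, -14)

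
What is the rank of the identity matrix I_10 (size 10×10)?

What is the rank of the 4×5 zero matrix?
rank(I_10) = 10, rank(0) = 0

The identity I_10 has 10 columns that are the standard basis vectors e_1, …, e_10. These are linearly independent, so all 10 columns are pivots and rank(I_10) = 10.
The 4×5 zero matrix has every entry zero, so every row is the zero row and there are no pivots; rank(0) = 0.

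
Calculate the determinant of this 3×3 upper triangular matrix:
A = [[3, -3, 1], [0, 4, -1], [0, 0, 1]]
12

The determinant of a triangular matrix is the product of its diagonal entries (the off-diagonal entries above the diagonal do not affect it).
det(A) = (3) * (4) * (1) = 12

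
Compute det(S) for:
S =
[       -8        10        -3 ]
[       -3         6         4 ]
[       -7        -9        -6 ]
det(S) = -667

Expand along row 0 (cofactor expansion): det(S) = a*(e*i - f*h) - b*(d*i - f*g) + c*(d*h - e*g), where the 3×3 is [[a, b, c], [d, e, f], [g, h, i]].
Minor M_00 = (6)*(-6) - (4)*(-9) = -36 + 36 = 0.
Minor M_01 = (-3)*(-6) - (4)*(-7) = 18 + 28 = 46.
Minor M_02 = (-3)*(-9) - (6)*(-7) = 27 + 42 = 69.
det(S) = (-8)*(0) - (10)*(46) + (-3)*(69) = 0 - 460 - 207 = -667.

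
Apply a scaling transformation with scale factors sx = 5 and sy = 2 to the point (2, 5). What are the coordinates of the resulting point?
(10, 10)

Scaling matrix:
[[5, 0], [0, 2]]
Result: (2 × 5, 5 × 2) = (10, 10)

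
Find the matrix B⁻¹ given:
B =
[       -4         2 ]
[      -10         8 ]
det(B) = -12
B⁻¹ =
[     -2/3       1/6 ]
[     -5/6       1/3 ]

For a 2×2 matrix B = [[a, b], [c, d]] with det(B) ≠ 0, B⁻¹ = (1/det(B)) * [[d, -b], [-c, a]].
det(B) = (-4)*(8) - (2)*(-10) = -32 + 20 = -12.
B⁻¹ = (1/-12) * [[8, -2], [10, -4]].
Dividing each entry by -12 and reducing:
B⁻¹ =
[     -2/3       1/6 ]
[     -5/6       1/3 ]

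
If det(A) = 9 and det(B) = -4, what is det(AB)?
-36

Use the multiplicative property of determinants: det(AB) = det(A)*det(B).
det(AB) = (9)*(-4) = -36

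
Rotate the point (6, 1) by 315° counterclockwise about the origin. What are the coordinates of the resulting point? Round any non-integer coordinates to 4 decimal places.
(4.9497, -3.5355)

Rotation matrix R(θ) = [[cos θ, -sin θ], [sin θ, cos θ]]; for θ = 315°:
R = [[√2/2, √2/2], [-√2/2, √2/2]]
Result: R × [6, 1]ᵀ = [√2/2·6 + (√2/2)·1, -√2/2·6 + (√2/2)·1]ᵀ = (4.9497, -3.5355)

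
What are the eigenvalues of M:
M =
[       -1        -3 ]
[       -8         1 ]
λ = -5, 5

Solve det(M - λI) = 0. For a 2×2 matrix the characteristic equation is λ² - (trace)λ + det = 0.
trace(M) = a + d = -1 + 1 = 0.
det(M) = a*d - b*c = (-1)*(1) - (-3)*(-8) = -1 - 24 = -25.
Characteristic equation: λ² - (0)λ + (-25) = 0.
Discriminant = (0)² - 4*(-25) = 0 + 100 = 100.
λ = (0 ± √100) / 2 = (0 ± 10) / 2 = -5, 5.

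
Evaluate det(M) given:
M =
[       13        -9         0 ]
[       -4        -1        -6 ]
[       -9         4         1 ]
det(M) = -223

Expand along row 0 (cofactor expansion): det(M) = a*(e*i - f*h) - b*(d*i - f*g) + c*(d*h - e*g), where the 3×3 is [[a, b, c], [d, e, f], [g, h, i]].
Minor M_00 = (-1)*(1) - (-6)*(4) = -1 + 24 = 23.
Minor M_01 = (-4)*(1) - (-6)*(-9) = -4 - 54 = -58.
Minor M_02 = (-4)*(4) - (-1)*(-9) = -16 - 9 = -25.
det(M) = (13)*(23) - (-9)*(-58) + (0)*(-25) = 299 - 522 + 0 = -223.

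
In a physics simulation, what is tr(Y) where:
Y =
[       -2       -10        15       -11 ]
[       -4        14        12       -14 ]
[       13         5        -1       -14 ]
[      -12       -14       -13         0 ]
tr(Y) = -2 + 14 - 1 + 0 = 11

The trace of a square matrix is the sum of its diagonal entries.
Diagonal entries of Y: Y[0][0] = -2, Y[1][1] = 14, Y[2][2] = -1, Y[3][3] = 0.
tr(Y) = -2 + 14 - 1 + 0 = 11.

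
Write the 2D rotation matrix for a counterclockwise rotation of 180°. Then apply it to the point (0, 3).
R = [[-1, 0], [0, -1]]; R·(0, 3) = (0, -3)

Rotation matrix formula: R(θ) = [[cos θ, -sin θ], [sin θ, cos θ]]
For θ = 180°:
cos(180°) = -1
sin(180°) = 0
R = [[-1, 0], [0, -1]]
Apply to (0, 3): [-1·0 + (0)·3, 0·0 + -1·3] = (0, -3)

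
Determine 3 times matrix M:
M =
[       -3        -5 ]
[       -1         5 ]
3M =
[       -9       -15 ]
[       -3        15 ]

Scalar multiplication is elementwise: (3M)[i][j] = 3 * M[i][j].
  (3M)[0][0] = 3 * (-3) = -9
  (3M)[0][1] = 3 * (-5) = -15
  (3M)[1][0] = 3 * (-1) = -3
  (3M)[1][1] = 3 * (5) = 15
3M =
[       -9       -15 ]
[       -3        15 ]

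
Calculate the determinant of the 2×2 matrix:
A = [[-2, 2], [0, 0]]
0

For A = [[a, b], [c, d]], det(A) = a*d - b*c.
det(A) = (-2)*(0) - (2)*(0) = 0 - 0 = 0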